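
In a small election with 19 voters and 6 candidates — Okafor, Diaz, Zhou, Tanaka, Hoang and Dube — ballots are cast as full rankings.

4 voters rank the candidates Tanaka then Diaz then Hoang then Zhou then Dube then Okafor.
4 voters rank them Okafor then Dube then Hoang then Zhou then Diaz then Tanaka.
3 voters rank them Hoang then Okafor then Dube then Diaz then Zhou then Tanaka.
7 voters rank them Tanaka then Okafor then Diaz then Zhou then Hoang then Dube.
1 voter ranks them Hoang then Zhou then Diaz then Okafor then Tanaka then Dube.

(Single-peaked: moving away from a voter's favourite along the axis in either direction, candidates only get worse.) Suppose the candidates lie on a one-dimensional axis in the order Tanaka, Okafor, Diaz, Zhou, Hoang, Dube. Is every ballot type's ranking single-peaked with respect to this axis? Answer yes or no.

Axis positions: Tanaka=1, Okafor=2, Diaz=3, Zhou=4, Hoang=5, Dube=6.
Ballot type 1: ranking walks positions 1-3-5-4-6-2; Diaz is ranked above Okafor even though Okafor lies between Diaz and the peak Tanaka on the axis — preferences dip and rise again. Not single-peaked.
Ballot type 2: ranking walks positions 2-6-5-4-3-1; Dube is ranked above Diaz even though Diaz lies between Dube and the peak Okafor on the axis — preferences dip and rise again. Not single-peaked.
Ballot type 3: ranking walks positions 5-2-6-3-4-1; Okafor is ranked above Zhou even though Zhou lies between Okafor and the peak Hoang on the axis — preferences dip and rise again. Not single-peaked.
Ballot type 4 (peak Tanaka at position 1): ranking walks positions 1-2-3-4-5-6, expanding outward from the peak — single-peaked.
Ballot type 5 (peak Hoang at position 5): ranking walks positions 5-4-3-2-1-6, expanding outward from the peak — single-peaked.
Ballot type 1 violates single-peakedness, so the profile is not single-peaked on this axis.

no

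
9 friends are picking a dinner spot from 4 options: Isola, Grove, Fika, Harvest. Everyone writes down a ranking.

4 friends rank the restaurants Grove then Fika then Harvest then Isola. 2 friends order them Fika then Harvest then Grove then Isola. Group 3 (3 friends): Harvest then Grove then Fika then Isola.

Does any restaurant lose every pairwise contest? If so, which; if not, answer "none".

Isola

Head-to-head results (9 friends):
Isola vs Grove: 0 for Isola, 9 for Grove — Grove by 9–0.
Isola vs Fika: Isola is ranked higher on 0 ballots, Fika on 9. Fika wins 9–0.
Isola vs Harvest: Harvest wins 9–0.
Grove vs Fika: Grove wins 7–2.
Grove vs Harvest: 4 to 5, Harvest.
Fika–Harvest: Fika 6–3.
Isola is beaten in every head-to-head and is the Condorcet loser.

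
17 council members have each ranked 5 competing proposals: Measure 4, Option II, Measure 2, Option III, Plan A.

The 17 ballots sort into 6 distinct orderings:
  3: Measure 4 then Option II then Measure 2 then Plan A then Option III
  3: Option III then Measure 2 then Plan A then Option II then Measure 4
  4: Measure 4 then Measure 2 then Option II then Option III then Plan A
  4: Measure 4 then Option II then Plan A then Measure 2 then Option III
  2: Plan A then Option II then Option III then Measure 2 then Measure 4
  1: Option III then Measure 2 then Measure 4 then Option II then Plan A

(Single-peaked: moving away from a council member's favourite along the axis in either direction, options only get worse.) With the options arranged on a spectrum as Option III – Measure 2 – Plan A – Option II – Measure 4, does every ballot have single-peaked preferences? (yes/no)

Axis positions: Option III=1, Measure 2=2, Plan A=3, Option II=4, Measure 4=5.
Group 1: ranking walks positions 5-4-2-3-1; Measure 2 is ranked above Plan A even though Plan A lies between Measure 2 and the peak Measure 4 on the axis — preferences dip and rise again. Not single-peaked.
Group 2 (peak Option III at position 1): ranking walks positions 1-2-3-4-5, expanding outward from the peak — single-peaked.
Group 3: ranking walks positions 5-2-4-1-3; Measure 2 is ranked above Option II even though Option II lies between Measure 2 and the peak Measure 4 on the axis — preferences dip and rise again. Not single-peaked.
Group 4 (peak Measure 4 at position 5): ranking walks positions 5-4-3-2-1, expanding outward from the peak — single-peaked.
Group 5: ranking walks positions 3-4-1-2-5; Option III is ranked above Measure 2 even though Measure 2 lies between Option III and the peak Plan A on the axis — preferences dip and rise again. Not single-peaked.
Group 6: ranking walks positions 1-2-5-4-3; Measure 4 is ranked above Plan A even though Plan A lies between Measure 4 and the peak Option III on the axis — preferences dip and rise again. Not single-peaked.
Group 1 violates single-peakedness, so the profile is not single-peaked on this axis.

no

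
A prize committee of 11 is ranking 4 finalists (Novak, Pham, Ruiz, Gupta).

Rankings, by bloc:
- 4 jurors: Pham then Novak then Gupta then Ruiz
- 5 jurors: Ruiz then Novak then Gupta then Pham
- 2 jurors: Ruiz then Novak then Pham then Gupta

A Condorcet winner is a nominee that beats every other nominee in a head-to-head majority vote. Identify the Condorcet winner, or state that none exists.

Check each pair by majority over 11 ballots:
Novak vs Pham: Novak preferred on 5+2 = 7 ballots; Novak wins 7–4.
Novak vs Ruiz: 4 for Novak, 7 for Ruiz — Ruiz by 7–4.
Novak vs Gupta: Novak is ranked higher on 4+5+2 = 11 ballots, Gupta on 0. Novak wins 11–0.
Pham vs Ruiz: Pham preferred on 4 ballots; Ruiz wins 7–4.
Pham vs Gupta: 6 to 5, Pham.
Ruiz vs Gupta: Ruiz preferred on 5+2 = 7 ballots; Ruiz wins 7–4.
Ruiz defeats every rival head-to-head and is the Condorcet winner.

Ruiz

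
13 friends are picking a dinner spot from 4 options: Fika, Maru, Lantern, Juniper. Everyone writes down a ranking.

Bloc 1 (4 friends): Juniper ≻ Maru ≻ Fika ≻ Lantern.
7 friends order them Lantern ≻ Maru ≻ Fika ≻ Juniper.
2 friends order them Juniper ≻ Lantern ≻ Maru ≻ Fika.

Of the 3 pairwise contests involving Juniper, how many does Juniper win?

Juniper against each rival (13 friends):
Juniper vs Fika: Fika, 7–6.
Juniper–Maru: Maru 7–6.
Juniper–Lantern: Lantern 7–6.
Juniper beats no one; loses to Fika, Maru, Lantern — 0 pairwise wins.

0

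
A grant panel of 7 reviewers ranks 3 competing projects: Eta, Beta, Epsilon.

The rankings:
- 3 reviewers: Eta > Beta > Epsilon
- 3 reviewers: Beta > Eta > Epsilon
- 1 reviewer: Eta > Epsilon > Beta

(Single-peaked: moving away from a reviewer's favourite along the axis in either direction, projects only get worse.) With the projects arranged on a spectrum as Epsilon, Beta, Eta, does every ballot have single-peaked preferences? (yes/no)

no

Axis positions: Epsilon=1, Beta=2, Eta=3.
Group 1 (peak Eta at position 3): ranking walks positions 3-2-1, expanding outward from the peak — single-peaked.
Group 2 (peak Beta at position 2): ranking walks positions 2-3-1, expanding outward from the peak — single-peaked.
Group 3: ranking walks positions 3-1-2; Epsilon is ranked above Beta even though Beta lies between Epsilon and the peak Eta on the axis — preferences dip and rise again. Not single-peaked.
Group 3 violates single-peakedness, so the profile is not single-peaked on this axis.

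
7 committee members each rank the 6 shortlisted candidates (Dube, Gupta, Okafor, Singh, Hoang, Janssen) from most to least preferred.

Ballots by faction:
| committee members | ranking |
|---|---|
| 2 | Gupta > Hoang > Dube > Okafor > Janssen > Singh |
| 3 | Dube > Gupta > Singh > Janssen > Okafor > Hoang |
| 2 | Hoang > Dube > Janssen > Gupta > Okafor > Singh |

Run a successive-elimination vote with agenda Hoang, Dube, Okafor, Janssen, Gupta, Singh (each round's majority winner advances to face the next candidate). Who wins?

Gupta

Round 1: Hoang vs Dube — 4–3, Hoang advances.
Round 2: Hoang vs Okafor — 4–3, Hoang advances.
Round 3: Hoang vs Janssen — 4–3, Hoang advances.
Round 4: Hoang vs Gupta — 2–5, Gupta advances.
Round 5: Gupta vs Singh — 7–0, Gupta advances.
Gupta survives the agenda.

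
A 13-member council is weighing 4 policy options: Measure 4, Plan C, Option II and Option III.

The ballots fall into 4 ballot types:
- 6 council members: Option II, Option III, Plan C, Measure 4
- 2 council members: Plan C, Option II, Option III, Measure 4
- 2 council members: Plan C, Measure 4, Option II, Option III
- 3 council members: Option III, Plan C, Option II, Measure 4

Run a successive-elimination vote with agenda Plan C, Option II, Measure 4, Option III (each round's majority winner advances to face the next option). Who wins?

Option III

Round 1: Plan C vs Option II — 7–6, Plan C advances.
Round 2: Plan C vs Measure 4 — 13–0, Plan C advances.
Round 3: Plan C vs Option III — 4–9, Option III advances.
The agenda winner is Option III.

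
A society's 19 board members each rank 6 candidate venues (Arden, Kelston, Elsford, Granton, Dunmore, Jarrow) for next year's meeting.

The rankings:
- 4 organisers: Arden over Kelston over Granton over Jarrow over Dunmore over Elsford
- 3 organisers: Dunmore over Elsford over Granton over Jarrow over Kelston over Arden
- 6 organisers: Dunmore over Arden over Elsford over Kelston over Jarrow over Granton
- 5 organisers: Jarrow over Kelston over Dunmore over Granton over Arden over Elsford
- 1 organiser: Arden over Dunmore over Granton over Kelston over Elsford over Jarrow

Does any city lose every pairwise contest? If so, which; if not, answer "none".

Pairwise majorities:
Arden vs Kelston: Arden wins 11–8.
Arden vs Elsford: 16 to 3, Arden.
Arden vs Granton: 11 to 8, Arden.
Arden vs Dunmore: Dunmore, 14–5.
Arden vs Jarrow: Arden is ranked higher on 4+6+1 = 11 ballots, Jarrow on 8. Arden wins 11–8.
Kelston vs Elsford: Kelston, 10–9.
Kelston vs Granton: Kelston is ranked higher on 4+6+5 = 15 ballots, Granton on 4. Kelston wins 15–4.
Kelston vs Dunmore: Dunmore, 10–9.
Kelston–Jarrow: Kelston 11–8.
Elsford vs Granton: 9 to 10, Granton.
Elsford vs Dunmore: 0 for Elsford, 19 for Dunmore — Dunmore by 19–0.
Elsford–Jarrow: Elsford 10–9.
Granton–Dunmore: Dunmore 15–4.
Granton vs Jarrow: 4+3+1 = 8 for Granton, 11 for Jarrow — Jarrow by 11–8.
Dunmore vs Jarrow: Dunmore wins 10–9.
No city is winless: Arden beats Kelston; Kelston beats Elsford; Elsford beats Jarrow; Granton beats Elsford; Dunmore beats Arden; Jarrow beats Granton. There is no Condorcet loser.

none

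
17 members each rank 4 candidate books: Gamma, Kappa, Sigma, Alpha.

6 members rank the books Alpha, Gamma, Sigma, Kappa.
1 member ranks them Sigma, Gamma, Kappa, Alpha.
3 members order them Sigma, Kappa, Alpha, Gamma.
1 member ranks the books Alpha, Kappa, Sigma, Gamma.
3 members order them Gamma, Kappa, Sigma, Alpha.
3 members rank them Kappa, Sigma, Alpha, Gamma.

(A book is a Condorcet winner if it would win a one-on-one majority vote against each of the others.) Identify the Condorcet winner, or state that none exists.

Head-to-head results (17 members):
Gamma vs Kappa: Gamma, 10–7.
Gamma–Sigma: Gamma 9–8.
Gamma vs Alpha: Alpha wins 13–4.
Kappa vs Sigma: Sigma wins 10–7.
Kappa vs Alpha: Kappa, 10–7.
Sigma vs Alpha: Sigma wins 10–7.
No book is unbeaten: Gamma loses to Alpha; Kappa loses to Gamma; Sigma loses to Gamma; Alpha loses to Kappa. In particular Gamma → Kappa → Alpha → Gamma is a majority cycle — no Condorcet winner exists.

none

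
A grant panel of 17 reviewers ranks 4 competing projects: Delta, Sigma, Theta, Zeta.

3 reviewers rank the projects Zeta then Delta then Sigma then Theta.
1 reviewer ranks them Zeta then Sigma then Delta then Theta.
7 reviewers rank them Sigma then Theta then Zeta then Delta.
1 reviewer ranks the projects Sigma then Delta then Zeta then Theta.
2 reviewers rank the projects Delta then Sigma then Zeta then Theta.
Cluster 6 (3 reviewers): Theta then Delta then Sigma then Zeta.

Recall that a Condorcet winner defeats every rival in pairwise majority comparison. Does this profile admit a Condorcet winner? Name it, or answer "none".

Sigma

Check each pair by majority over 17 ballots:
Delta vs Sigma: Sigma wins 9–8.
Delta–Theta: Theta 10–7.
Delta–Zeta: Zeta 11–6.
Sigma–Theta: Sigma 14–3.
Sigma vs Zeta: Sigma, 13–4.
Theta–Zeta: Theta 10–7.
Sigma defeats every rival head-to-head and is the Condorcet winner.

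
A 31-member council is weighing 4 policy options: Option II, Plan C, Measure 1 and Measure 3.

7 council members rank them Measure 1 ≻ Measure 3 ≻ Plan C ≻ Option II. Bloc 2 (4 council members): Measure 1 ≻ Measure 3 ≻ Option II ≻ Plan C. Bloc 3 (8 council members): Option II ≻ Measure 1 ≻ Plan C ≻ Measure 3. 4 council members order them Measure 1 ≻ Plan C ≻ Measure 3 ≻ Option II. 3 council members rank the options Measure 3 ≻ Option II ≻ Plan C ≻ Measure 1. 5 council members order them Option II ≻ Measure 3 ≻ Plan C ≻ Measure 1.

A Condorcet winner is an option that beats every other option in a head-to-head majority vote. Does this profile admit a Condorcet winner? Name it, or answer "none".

none

Head-to-head results (31 council members):
Option II vs Plan C: Option II, 20–11.
Option II vs Measure 1: 16 to 15, Option II.
Option II vs Measure 3: Option II is ranked higher on 8+5 = 13 ballots, Measure 3 on 18. Measure 3 wins 18–13.
Plan C vs Measure 1: Measure 1 wins 23–8.
Plan C vs Measure 3: 12 to 19, Measure 3.
Measure 1 vs Measure 3: 7+4+8+4 = 23 for Measure 1, 8 for Measure 3 — Measure 1 by 23–8.
Each option drops at least one matchup (Option II loses to Measure 3; Plan C loses to Option II; Measure 1 loses to Option II; Measure 3 loses to Measure 1); the cycle Option II beats Measure 1 beats Measure 3 beats Option II rules out a Condorcet winner.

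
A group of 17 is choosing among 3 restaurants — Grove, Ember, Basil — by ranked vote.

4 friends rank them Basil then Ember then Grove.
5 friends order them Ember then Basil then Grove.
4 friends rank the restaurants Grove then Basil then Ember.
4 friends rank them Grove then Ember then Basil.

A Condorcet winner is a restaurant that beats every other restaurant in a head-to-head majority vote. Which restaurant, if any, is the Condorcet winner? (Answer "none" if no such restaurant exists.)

Ember

Pairwise majorities:
Grove vs Ember: Ember, 9–8.
Grove vs Basil: Basil, 9–8.
Ember–Basil: Ember 9–8.
Ember defeats every rival head-to-head and is the Condorcet winner.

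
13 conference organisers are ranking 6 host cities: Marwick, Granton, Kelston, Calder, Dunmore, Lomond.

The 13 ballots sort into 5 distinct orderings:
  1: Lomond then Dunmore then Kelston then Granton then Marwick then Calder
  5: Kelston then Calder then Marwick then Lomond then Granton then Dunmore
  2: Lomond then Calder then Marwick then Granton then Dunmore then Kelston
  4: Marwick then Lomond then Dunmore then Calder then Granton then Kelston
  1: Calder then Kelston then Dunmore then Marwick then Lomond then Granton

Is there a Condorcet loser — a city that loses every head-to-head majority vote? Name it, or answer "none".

Head-to-head results (13 organisers):
Marwick vs Granton: Marwick preferred on 5+2+4+1 = 12 ballots; Marwick wins 12–1.
Marwick vs Kelston: Marwick preferred on 2+4 = 6 ballots; Kelston wins 7–6.
Marwick vs Calder: 5 to 8, Calder.
Marwick vs Dunmore: 11 to 2, Marwick.
Marwick vs Lomond: Marwick, 10–3.
Granton vs Kelston: Granton is ranked higher on 2+4 = 6 ballots, Kelston on 7. Kelston wins 7–6.
Granton–Calder: Calder 12–1.
Granton–Dunmore: Granton 7–6.
Granton vs Lomond: 0 to 13, Lomond.
Kelston vs Calder: Kelston preferred on 1+5 = 6 ballots; Calder wins 7–6.
Kelston–Dunmore: Dunmore 7–6.
Kelston vs Lomond: Lomond wins 7–6.
Calder vs Dunmore: Calder, 8–5.
Calder–Lomond: Lomond 7–6.
Dunmore vs Lomond: 1 for Dunmore, 12 for Lomond — Lomond by 12–1.
No city is winless: Marwick beats Granton; Granton beats Dunmore; Kelston beats Marwick; Calder beats Marwick; Dunmore beats Kelston; Lomond beats Granton. There is no Condorcet loser.

none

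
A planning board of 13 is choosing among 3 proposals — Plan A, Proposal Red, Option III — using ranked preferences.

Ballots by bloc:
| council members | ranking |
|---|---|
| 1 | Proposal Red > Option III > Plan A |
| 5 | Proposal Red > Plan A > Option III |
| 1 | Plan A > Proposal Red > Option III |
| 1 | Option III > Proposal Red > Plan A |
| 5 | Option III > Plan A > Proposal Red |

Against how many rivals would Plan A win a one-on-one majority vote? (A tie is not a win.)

0

Plan A against each rival (13 council members):
Plan A vs Proposal Red: Plan A preferred on 1+5 = 6 ballots; Proposal Red wins 7–6.
Plan A vs Option III: Option III wins 7–6.
Plan A beats no one; loses to Proposal Red, Option III — 0 pairwise wins.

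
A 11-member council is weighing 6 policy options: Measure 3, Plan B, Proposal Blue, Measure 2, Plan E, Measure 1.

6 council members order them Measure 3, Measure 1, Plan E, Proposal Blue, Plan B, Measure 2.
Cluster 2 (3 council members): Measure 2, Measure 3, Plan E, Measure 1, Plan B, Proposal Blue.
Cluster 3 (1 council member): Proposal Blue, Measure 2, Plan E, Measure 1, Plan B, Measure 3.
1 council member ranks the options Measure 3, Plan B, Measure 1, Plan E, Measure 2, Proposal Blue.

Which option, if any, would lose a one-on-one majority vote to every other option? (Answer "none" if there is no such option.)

Pairwise majorities:
Measure 3 vs Plan B: Measure 3 wins 10–1.
Measure 3 vs Proposal Blue: Measure 3, 10–1.
Measure 3–Measure 2: Measure 3 7–4.
Measure 3 vs Plan E: Measure 3 wins 10–1.
Measure 3–Measure 1: Measure 3 10–1.
Plan B vs Proposal Blue: Proposal Blue, 7–4.
Plan B vs Measure 2: Plan B preferred on 6+1 = 7 ballots; Plan B wins 7–4.
Plan B vs Plan E: Plan E, 10–1.
Plan B vs Measure 1: Measure 1, 10–1.
Proposal Blue vs Measure 2: Proposal Blue preferred on 6+1 = 7 ballots; Proposal Blue wins 7–4.
Proposal Blue vs Plan E: Plan E, 10–1.
Proposal Blue–Measure 1: Measure 1 10–1.
Measure 2 vs Plan E: Plan E wins 7–4.
Measure 2 vs Measure 1: Measure 1 wins 7–4.
Plan E vs Measure 1: 4 to 7, Measure 1.
Measure 2 loses to every other option — it is the Condorcet loser.

Measure 2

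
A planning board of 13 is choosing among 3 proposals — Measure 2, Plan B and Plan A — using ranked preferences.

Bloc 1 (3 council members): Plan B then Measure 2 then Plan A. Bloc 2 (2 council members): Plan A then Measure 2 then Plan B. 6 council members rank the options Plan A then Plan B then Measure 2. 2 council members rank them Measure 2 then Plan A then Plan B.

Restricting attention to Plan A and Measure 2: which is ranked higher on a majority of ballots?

Plan A

Ballots ranking Plan A above Measure 2: 2 + 6 = 8.
Ballots ranking Measure 2 above Plan A: 13 − 8 = 5.
Plan A wins the head-to-head 8–5.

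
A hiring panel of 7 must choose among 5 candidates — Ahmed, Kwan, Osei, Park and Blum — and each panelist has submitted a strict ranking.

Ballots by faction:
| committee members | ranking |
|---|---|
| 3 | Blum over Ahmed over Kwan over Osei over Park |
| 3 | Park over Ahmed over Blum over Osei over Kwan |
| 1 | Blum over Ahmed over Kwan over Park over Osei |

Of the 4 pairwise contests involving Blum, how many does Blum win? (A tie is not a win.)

4

Blum against each rival (7 committee members):
Blum vs Ahmed: 3+1 = 4 for Blum, 3 for Ahmed — Blum by 4–3.
Blum vs Kwan: Blum preferred on 3+3+1 = 7 ballots; Blum wins 7–0.
Blum vs Osei: Blum preferred on 3+3+1 = 7 ballots; Blum wins 7–0.
Blum–Park: Blum 4–3.
Blum beats Ahmed, Kwan, Osei, Park — 4 pairwise wins.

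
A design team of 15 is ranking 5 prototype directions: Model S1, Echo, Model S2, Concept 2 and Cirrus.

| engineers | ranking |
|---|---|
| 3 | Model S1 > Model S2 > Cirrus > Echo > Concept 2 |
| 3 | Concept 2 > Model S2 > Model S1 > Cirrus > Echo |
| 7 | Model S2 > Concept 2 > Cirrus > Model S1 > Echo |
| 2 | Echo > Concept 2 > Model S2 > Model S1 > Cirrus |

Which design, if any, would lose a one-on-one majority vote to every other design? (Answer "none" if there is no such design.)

Echo

Head-to-head results (15 engineers):
Model S1 vs Echo: Model S1 wins 13–2.
Model S1 vs Model S2: Model S1 is ranked higher on 3 ballots, Model S2 on 12. Model S2 wins 12–3.
Model S1 vs Concept 2: Model S1 preferred on 3 ballots; Concept 2 wins 12–3.
Model S1 vs Cirrus: Model S1 is ranked higher on 3+3+2 = 8 ballots, Cirrus on 7. Model S1 wins 8–7.
Echo vs Model S2: Echo preferred on 2 ballots; Model S2 wins 13–2.
Echo vs Concept 2: Concept 2 wins 10–5.
Echo vs Cirrus: Echo preferred on 2 ballots; Cirrus wins 13–2.
Model S2 vs Concept 2: 3+7 = 10 for Model S2, 5 for Concept 2 — Model S2 by 10–5.
Model S2 vs Cirrus: 3+3+7+2 = 15 for Model S2, 0 for Cirrus — Model S2 by 15–0.
Concept 2 vs Cirrus: 3+7+2 = 12 for Concept 2, 3 for Cirrus — Concept 2 by 12–3.
Only Echo has no wins; Echo is the Condorcet loser.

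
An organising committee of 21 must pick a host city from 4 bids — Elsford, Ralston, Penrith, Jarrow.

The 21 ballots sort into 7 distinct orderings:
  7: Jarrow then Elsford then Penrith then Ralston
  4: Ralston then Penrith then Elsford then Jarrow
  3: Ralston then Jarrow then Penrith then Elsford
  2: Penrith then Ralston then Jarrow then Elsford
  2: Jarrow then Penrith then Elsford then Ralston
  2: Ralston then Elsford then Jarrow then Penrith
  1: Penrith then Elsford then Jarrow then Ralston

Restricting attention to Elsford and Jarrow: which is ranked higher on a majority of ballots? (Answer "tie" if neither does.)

Ballots ranking Elsford above Jarrow: 4 + 2 + 1 = 7.
Ballots ranking Jarrow above Elsford: 21 − 7 = 14.
Jarrow wins the head-to-head 14–7.

Jarrow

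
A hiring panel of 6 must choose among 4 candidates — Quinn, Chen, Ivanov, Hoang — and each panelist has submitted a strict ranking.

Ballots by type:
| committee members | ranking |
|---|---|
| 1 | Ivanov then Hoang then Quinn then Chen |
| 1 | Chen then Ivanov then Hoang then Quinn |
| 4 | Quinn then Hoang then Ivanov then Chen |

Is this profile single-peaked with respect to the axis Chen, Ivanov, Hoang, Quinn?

Axis positions: Chen=1, Ivanov=2, Hoang=3, Quinn=4.
Type 1 (peak Ivanov at position 2): ranking walks positions 2-3-4-1, expanding outward from the peak — single-peaked.
Type 2 (peak Chen at position 1): ranking walks positions 1-2-3-4, expanding outward from the peak — single-peaked.
Type 3 (peak Quinn at position 4): ranking walks positions 4-3-2-1, expanding outward from the peak — single-peaked.
Every ranking is single-peaked on this axis.

yes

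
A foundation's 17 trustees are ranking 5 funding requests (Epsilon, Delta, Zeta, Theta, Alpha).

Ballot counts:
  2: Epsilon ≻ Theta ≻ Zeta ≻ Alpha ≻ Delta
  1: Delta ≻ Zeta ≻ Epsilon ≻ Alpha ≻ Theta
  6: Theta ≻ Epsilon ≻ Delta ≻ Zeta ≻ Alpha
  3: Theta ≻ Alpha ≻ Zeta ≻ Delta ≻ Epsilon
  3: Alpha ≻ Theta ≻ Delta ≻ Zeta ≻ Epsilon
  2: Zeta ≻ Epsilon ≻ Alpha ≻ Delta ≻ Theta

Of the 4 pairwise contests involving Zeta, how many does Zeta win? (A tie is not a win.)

Zeta against each rival (17 reviewers):
Zeta vs Epsilon: Zeta preferred on 1+3+3+2 = 9 ballots; Zeta wins 9–8.
Zeta vs Delta: Delta, 10–7.
Zeta–Theta: Theta 14–3.
Zeta vs Alpha: 11 to 6, Zeta.
Zeta beats Epsilon, Alpha; loses to Delta, Theta — 2 pairwise wins.

2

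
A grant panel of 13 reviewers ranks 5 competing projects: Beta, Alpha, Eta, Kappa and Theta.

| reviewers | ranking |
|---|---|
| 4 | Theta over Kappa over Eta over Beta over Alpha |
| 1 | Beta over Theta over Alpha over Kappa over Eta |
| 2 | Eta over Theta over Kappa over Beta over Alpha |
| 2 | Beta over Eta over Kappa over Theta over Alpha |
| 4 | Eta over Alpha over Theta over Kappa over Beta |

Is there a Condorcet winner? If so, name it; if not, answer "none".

Eta

Head-to-head results (13 reviewers):
Beta vs Alpha: 4+1+2+2 = 9 for Beta, 4 for Alpha — Beta by 9–4.
Beta vs Eta: 1+2 = 3 for Beta, 10 for Eta — Eta by 10–3.
Beta vs Kappa: Beta preferred on 1+2 = 3 ballots; Kappa wins 10–3.
Beta vs Theta: 3 to 10, Theta.
Alpha vs Eta: Alpha is ranked higher on 1 ballot, Eta on 12. Eta wins 12–1.
Alpha vs Kappa: Alpha preferred on 1+4 = 5 ballots; Kappa wins 8–5.
Alpha vs Theta: 4 to 9, Theta.
Eta vs Kappa: Eta preferred on 2+2+4 = 8 ballots; Eta wins 8–5.
Eta vs Theta: Eta is ranked higher on 2+2+4 = 8 ballots, Theta on 5. Eta wins 8–5.
Kappa vs Theta: Kappa preferred on 2 ballots; Theta wins 11–2.
Only Eta has no losses; Eta is the Condorcet winner.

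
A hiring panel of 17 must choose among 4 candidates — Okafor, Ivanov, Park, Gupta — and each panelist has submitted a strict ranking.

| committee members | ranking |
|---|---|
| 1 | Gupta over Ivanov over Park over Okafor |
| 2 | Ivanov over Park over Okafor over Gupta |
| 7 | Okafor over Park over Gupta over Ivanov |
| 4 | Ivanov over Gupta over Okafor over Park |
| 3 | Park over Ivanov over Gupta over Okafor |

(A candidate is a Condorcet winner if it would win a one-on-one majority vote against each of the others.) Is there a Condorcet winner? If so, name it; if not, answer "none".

none

Check each pair by majority over 17 ballots:
Okafor vs Ivanov: Ivanov wins 10–7.
Okafor vs Park: Okafor preferred on 7+4 = 11 ballots; Okafor wins 11–6.
Okafor vs Gupta: Okafor preferred on 2+7 = 9 ballots; Okafor wins 9–8.
Ivanov vs Park: 1+2+4 = 7 for Ivanov, 10 for Park — Park by 10–7.
Ivanov vs Gupta: 2+4+3 = 9 for Ivanov, 8 for Gupta — Ivanov by 9–8.
Park vs Gupta: Park preferred on 2+7+3 = 12 ballots; Park wins 12–5.
No candidate is unbeaten: Okafor loses to Ivanov; Ivanov loses to Park; Park loses to Okafor; Gupta loses to Okafor. In particular Okafor > Park > Ivanov > Okafor is a majority cycle — no Condorcet winner exists.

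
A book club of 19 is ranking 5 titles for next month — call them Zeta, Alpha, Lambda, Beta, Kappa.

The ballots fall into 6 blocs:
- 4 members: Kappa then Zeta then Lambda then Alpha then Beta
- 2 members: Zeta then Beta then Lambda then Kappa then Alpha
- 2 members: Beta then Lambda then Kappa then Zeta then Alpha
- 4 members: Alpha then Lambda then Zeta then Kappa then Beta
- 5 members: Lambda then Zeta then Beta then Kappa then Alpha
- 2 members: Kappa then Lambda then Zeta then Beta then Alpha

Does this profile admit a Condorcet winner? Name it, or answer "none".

Head-to-head results (19 members):
Zeta–Alpha: Zeta 15–4.
Zeta vs Lambda: Lambda, 13–6.
Zeta vs Beta: Zeta, 17–2.
Zeta–Kappa: Zeta 11–8.
Alpha–Lambda: Lambda 15–4.
Alpha–Beta: Beta 11–8.
Alpha–Kappa: Kappa 15–4.
Lambda vs Beta: Lambda wins 15–4.
Lambda vs Kappa: Lambda, 13–6.
Beta–Kappa: Kappa 10–9.
Lambda wins every pairwise contest, so Lambda is the Condorcet winner.

Lambda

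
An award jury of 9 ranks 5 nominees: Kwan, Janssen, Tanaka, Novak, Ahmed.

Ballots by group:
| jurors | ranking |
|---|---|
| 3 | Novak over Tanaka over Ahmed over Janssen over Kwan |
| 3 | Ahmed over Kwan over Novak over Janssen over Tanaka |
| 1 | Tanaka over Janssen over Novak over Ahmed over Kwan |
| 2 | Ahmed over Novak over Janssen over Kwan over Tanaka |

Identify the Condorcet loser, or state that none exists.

Tanaka

Head-to-head results (9 jurors):
Kwan vs Janssen: Kwan is ranked higher on 3 ballots, Janssen on 6. Janssen wins 6–3.
Kwan vs Tanaka: Kwan, 5–4.
Kwan vs Novak: Kwan preferred on 3 ballots; Novak wins 6–3.
Kwan vs Ahmed: 0 to 9, Ahmed.
Janssen vs Tanaka: Janssen, 5–4.
Janssen vs Novak: Janssen preferred on 1 ballot; Novak wins 8–1.
Janssen vs Ahmed: 1 for Janssen, 8 for Ahmed — Ahmed by 8–1.
Tanaka–Novak: Novak 8–1.
Tanaka vs Ahmed: Ahmed wins 5–4.
Novak vs Ahmed: 4 to 5, Ahmed.
Tanaka loses to every other nominee — it is the Condorcet loser.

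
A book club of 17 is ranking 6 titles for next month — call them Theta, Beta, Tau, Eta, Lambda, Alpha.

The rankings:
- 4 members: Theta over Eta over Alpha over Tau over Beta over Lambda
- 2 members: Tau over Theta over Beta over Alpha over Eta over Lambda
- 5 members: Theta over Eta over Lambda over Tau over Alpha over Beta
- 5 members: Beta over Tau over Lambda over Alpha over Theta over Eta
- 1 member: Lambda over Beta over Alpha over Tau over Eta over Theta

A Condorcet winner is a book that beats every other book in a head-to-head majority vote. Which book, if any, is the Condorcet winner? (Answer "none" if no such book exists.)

Theta

Pairwise majorities:
Theta vs Beta: Theta wins 11–6.
Theta–Tau: Theta 9–8.
Theta–Eta: Theta 16–1.
Theta vs Lambda: Theta wins 11–6.
Theta vs Alpha: Theta, 11–6.
Beta vs Tau: Tau, 11–6.
Beta vs Eta: Eta wins 9–8.
Beta vs Lambda: Beta wins 11–6.
Beta vs Alpha: Alpha, 9–8.
Tau vs Eta: Eta wins 9–8.
Tau vs Lambda: Tau, 11–6.
Tau vs Alpha: Tau, 12–5.
Eta vs Lambda: Eta wins 11–6.
Eta vs Alpha: Eta, 9–8.
Lambda vs Alpha: Lambda, 11–6.
Theta wins every pairwise contest, so Theta is the Condorcet winner.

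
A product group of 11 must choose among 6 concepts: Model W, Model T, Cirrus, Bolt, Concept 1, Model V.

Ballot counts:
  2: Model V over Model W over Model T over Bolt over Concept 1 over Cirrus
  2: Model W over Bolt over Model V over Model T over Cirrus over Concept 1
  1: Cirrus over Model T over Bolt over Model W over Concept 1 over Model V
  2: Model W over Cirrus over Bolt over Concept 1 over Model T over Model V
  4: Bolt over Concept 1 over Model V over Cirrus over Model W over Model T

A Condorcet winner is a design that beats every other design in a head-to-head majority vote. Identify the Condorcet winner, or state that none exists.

none

Pairwise majorities:
Model W–Model T: Model W 10–1.
Model W vs Cirrus: Model W, 6–5.
Model W vs Bolt: Model W wins 6–5.
Model W–Concept 1: Model W 7–4.
Model W vs Model V: Model V, 6–5.
Model T vs Cirrus: Cirrus, 7–4.
Model T vs Bolt: Bolt wins 8–3.
Model T vs Concept 1: Concept 1 wins 6–5.
Model T vs Model V: Model V wins 8–3.
Cirrus vs Bolt: Bolt, 8–3.
Cirrus–Concept 1: Concept 1 6–5.
Cirrus vs Model V: Model V wins 8–3.
Bolt vs Concept 1: Bolt wins 11–0.
Bolt vs Model V: Bolt wins 9–2.
Concept 1 vs Model V: Concept 1 wins 7–4.
Every design loses at least once (Model W loses to Model V; Model T loses to Model W; Cirrus loses to Model W; Bolt loses to Model W; Concept 1 loses to Model W; Model V loses to Bolt). The majority relation contains the cycle Model W > Bolt > Model V > Model W, so there is no Condorcet winner.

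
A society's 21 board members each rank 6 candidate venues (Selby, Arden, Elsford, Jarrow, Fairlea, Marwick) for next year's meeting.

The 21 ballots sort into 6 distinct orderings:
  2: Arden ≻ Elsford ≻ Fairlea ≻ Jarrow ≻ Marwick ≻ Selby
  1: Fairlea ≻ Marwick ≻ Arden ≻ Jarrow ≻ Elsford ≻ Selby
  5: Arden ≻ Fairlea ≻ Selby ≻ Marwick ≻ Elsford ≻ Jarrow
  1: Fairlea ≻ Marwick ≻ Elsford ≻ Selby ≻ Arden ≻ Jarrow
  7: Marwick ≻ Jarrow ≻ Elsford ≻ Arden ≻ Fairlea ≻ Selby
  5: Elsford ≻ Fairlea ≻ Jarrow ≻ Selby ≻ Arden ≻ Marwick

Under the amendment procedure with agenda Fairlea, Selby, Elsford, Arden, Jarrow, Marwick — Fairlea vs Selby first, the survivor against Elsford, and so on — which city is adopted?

Round 1: Fairlea vs Selby — 21–0, Fairlea advances.
Round 2: Fairlea vs Elsford — 7–14, Elsford advances.
Round 3: Elsford vs Arden — 13–8, Elsford advances.
Round 4: Elsford vs Jarrow — 13–8, Elsford advances.
Round 5: Elsford vs Marwick — 7–14, Marwick advances.
Marwick survives the agenda.

Marwick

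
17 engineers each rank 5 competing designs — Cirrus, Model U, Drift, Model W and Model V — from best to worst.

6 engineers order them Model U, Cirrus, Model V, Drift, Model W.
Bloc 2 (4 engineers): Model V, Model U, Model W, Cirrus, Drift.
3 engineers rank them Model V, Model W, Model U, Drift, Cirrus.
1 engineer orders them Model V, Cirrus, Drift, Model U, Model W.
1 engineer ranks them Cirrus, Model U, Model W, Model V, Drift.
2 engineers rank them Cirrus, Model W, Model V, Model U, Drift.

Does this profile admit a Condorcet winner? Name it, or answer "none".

none

Pairwise majorities:
Cirrus vs Model U: Model U, 13–4.
Cirrus vs Drift: Cirrus wins 14–3.
Cirrus vs Model W: Cirrus, 10–7.
Cirrus vs Model V: Cirrus, 9–8.
Model U vs Drift: Model U wins 16–1.
Model U–Model W: Model U 12–5.
Model U vs Model V: Model V wins 10–7.
Drift vs Model W: Model W wins 10–7.
Drift–Model V: Model V 17–0.
Model W–Model V: Model V 14–3.
Every design loses at least once (Cirrus loses to Model U; Model U loses to Model V; Drift loses to Cirrus; Model W loses to Cirrus; Model V loses to Cirrus). The majority relation contains the cycle Cirrus beats Model V beats Model U beats Cirrus, so there is no Condorcet winner.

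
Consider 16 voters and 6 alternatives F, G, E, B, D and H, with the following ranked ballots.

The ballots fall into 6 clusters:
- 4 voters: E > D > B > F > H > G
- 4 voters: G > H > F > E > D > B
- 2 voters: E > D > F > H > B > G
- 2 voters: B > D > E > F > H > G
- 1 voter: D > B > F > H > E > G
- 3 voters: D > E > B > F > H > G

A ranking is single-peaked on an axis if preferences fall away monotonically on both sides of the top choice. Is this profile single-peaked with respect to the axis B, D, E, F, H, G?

no

Axis positions: B=1, D=2, E=3, F=4, H=5, G=6.
Cluster 1 (peak E at position 3): ranking walks positions 3-2-1-4-5-6, expanding outward from the peak — single-peaked.
Cluster 2 (peak G at position 6): ranking walks positions 6-5-4-3-2-1, expanding outward from the peak — single-peaked.
Cluster 3 (peak E at position 3): ranking walks positions 3-2-4-5-1-6, expanding outward from the peak — single-peaked.
Cluster 4 (peak B at position 1): ranking walks positions 1-2-3-4-5-6, expanding outward from the peak — single-peaked.
Cluster 5: ranking walks positions 2-1-4-5-3-6; F is ranked above E even though E lies between F and the peak D on the axis — preferences dip and rise again. Not single-peaked.
Cluster 6 (peak D at position 2): ranking walks positions 2-3-1-4-5-6, expanding outward from the peak — single-peaked.
Cluster 5 violates single-peakedness, so the profile is not single-peaked on this axis.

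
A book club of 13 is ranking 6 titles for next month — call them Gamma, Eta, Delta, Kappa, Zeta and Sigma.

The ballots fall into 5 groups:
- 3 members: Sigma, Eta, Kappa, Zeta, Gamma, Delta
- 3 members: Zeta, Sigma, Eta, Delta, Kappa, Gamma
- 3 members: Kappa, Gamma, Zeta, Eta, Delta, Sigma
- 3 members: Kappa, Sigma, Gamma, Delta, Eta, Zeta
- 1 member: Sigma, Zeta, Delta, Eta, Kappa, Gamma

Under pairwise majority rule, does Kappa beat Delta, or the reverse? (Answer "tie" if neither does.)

Kappa

Ballots ranking Kappa above Delta: 3 + 3 + 3 = 9.
Ballots ranking Delta above Kappa: 13 − 9 = 4.
Kappa wins the head-to-head 9–4.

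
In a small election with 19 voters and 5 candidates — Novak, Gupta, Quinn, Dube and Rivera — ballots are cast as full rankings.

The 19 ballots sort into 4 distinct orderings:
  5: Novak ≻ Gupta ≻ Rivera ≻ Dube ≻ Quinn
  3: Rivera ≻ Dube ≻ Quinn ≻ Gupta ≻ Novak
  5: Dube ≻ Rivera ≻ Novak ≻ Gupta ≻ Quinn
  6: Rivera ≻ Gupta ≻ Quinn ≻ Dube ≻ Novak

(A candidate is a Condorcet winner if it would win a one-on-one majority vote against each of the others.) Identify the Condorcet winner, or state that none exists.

Check each pair by majority over 19 ballots:
Novak vs Gupta: 10 to 9, Novak.
Novak vs Quinn: Novak, 10–9.
Novak vs Dube: Dube, 14–5.
Novak vs Rivera: Novak preferred on 5 ballots; Rivera wins 14–5.
Gupta vs Quinn: 16 to 3, Gupta.
Gupta vs Dube: Gupta preferred on 5+6 = 11 ballots; Gupta wins 11–8.
Gupta vs Rivera: Gupta is ranked higher on 5 ballots, Rivera on 14. Rivera wins 14–5.
Quinn vs Dube: Dube, 13–6.
Quinn vs Rivera: 0 for Quinn, 19 for Rivera — Rivera by 19–0.
Dube vs Rivera: Dube is ranked higher on 5 ballots, Rivera on 14. Rivera wins 14–5.
Only Rivera has no losses; Rivera is the Condorcet winner.

Rivera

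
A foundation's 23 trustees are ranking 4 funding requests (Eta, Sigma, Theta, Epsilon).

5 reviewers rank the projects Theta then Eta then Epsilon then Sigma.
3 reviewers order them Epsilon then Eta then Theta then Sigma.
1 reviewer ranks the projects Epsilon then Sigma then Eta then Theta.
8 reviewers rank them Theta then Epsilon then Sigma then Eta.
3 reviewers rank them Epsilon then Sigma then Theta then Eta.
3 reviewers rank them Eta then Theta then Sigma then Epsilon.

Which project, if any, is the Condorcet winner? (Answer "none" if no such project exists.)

Theta

Check each pair by majority over 23 ballots:
Eta vs Sigma: 11 to 12, Sigma.
Eta vs Theta: Theta, 16–7.
Eta vs Epsilon: 5+3 = 8 for Eta, 15 for Epsilon — Epsilon by 15–8.
Sigma vs Theta: Theta wins 19–4.
Sigma vs Epsilon: Sigma preferred on 3 ballots; Epsilon wins 20–3.
Theta vs Epsilon: Theta, 16–7.
Theta defeats every rival head-to-head and is the Condorcet winner.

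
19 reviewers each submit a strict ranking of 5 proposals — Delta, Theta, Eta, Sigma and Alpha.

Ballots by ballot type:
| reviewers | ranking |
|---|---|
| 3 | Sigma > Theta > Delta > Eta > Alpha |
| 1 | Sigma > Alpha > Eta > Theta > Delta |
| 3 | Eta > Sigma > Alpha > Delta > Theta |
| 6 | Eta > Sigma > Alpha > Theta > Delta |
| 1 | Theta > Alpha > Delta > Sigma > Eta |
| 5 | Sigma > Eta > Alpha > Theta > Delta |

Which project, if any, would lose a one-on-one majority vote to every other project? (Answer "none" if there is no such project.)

Delta

Pairwise majorities:
Delta vs Theta: Theta wins 16–3.
Delta vs Eta: Eta wins 15–4.
Delta vs Sigma: Delta preferred on 1 ballot; Sigma wins 18–1.
Delta vs Alpha: 3 to 16, Alpha.
Theta vs Eta: Theta preferred on 3+1 = 4 ballots; Eta wins 15–4.
Theta vs Sigma: Sigma wins 18–1.
Theta vs Alpha: Alpha, 15–4.
Eta vs Sigma: Sigma wins 10–9.
Eta vs Alpha: 17 to 2, Eta.
Sigma vs Alpha: 18 to 1, Sigma.
Delta is beaten in every head-to-head and is the Condorcet loser.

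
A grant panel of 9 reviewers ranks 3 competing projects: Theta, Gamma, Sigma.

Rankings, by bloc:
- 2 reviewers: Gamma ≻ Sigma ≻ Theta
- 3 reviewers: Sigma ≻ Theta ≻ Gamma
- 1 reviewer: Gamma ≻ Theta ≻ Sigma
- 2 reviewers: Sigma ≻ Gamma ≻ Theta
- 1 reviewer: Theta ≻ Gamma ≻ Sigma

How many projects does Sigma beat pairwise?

2

Sigma against each rival (9 reviewers):
Sigma vs Theta: Sigma, 7–2.
Sigma vs Gamma: Sigma, 5–4.
Sigma beats Theta, Gamma — 2 pairwise wins.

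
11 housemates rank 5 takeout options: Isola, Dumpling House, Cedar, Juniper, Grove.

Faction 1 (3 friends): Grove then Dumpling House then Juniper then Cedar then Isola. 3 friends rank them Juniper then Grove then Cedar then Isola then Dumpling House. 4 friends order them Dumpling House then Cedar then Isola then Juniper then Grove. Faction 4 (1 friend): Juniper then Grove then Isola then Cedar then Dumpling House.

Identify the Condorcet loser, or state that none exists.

Pairwise majorities:
Isola–Dumpling House: Dumpling House 7–4.
Isola vs Cedar: Cedar wins 10–1.
Isola–Juniper: Juniper 7–4.
Isola vs Grove: 4 to 7, Grove.
Dumpling House vs Cedar: Dumpling House, 7–4.
Dumpling House vs Juniper: Dumpling House is ranked higher on 3+4 = 7 ballots, Juniper on 4. Dumpling House wins 7–4.
Dumpling House vs Grove: Dumpling House is ranked higher on 4 ballots, Grove on 7. Grove wins 7–4.
Cedar vs Juniper: Cedar preferred on 4 ballots; Juniper wins 7–4.
Cedar vs Grove: 4 for Cedar, 7 for Grove — Grove by 7–4.
Juniper–Grove: Juniper 8–3.
Isola is beaten in every head-to-head and is the Condorcet loser.

Isola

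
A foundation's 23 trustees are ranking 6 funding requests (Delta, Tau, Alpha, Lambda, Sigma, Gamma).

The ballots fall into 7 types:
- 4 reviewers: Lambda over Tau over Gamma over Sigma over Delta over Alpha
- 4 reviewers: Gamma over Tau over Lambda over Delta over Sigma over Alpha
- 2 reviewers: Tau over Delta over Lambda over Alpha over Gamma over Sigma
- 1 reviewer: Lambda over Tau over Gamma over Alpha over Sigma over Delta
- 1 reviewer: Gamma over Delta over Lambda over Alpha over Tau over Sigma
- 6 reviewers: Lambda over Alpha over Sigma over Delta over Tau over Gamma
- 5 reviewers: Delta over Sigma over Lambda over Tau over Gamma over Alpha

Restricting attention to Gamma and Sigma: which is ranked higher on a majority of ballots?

Gamma

Ballots ranking Gamma above Sigma: 4 + 4 + 2 + 1 + 1 = 12.
Ballots ranking Sigma above Gamma: 23 − 12 = 11.
Gamma wins the head-to-head 12–11.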